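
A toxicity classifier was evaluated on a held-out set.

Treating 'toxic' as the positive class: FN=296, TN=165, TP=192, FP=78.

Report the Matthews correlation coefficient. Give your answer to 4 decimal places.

MCC = (TP·TN − FP·FN) / √((TP+FP)(TP+FN)(TN+FP)(TN+FN))
Numerator = 192·165 − 78·296 = 8592
Denominator = √(270·488·243·461) = √14760150480 = 121491.3597
MCC = 8592 / 121491.3597 = 0.0707

0.0707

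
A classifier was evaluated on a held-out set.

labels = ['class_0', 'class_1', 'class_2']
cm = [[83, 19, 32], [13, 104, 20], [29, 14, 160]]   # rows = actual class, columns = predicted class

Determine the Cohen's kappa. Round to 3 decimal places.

0.588

Observed agreement pₒ = trace/N = 347/474 = 0.7321
Expected agreement pₑ = Σ (rowᵢ·colᵢ)/N² = (134·125 + 137·137 + 203·212)/474² = 0.3496
κ = (pₒ − pₑ)/(1 − pₑ) = (0.7321 − 0.3496)/(1 − 0.3496) = 0.588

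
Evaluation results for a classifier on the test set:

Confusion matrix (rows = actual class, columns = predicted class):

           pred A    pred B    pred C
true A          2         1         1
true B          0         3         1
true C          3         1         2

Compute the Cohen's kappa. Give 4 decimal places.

Observed agreement pₒ = trace/N = 7/14 = 0.50000
Expected agreement pₑ = Σ (rowᵢ·colᵢ)/N² = (4·5 + 4·5 + 6·4)/14² = 0.32653
κ = (pₒ − pₑ)/(1 − pₑ) = (0.50000 − 0.32653)/(1 − 0.32653) = 0.2576

0.2576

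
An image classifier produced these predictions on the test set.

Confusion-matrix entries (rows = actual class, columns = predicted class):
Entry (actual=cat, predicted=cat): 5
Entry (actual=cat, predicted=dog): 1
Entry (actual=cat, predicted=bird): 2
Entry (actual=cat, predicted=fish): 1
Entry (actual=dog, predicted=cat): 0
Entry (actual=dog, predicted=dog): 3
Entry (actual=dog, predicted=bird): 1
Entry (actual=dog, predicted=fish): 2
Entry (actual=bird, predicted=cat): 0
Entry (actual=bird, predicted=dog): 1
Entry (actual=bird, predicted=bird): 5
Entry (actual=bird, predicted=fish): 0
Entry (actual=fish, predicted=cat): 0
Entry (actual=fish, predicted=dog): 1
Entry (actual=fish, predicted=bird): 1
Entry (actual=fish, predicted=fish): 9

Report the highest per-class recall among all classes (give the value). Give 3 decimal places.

0.833

Per-class recall (TP/(TP+FN)):
  cat: TP=5, FN=1+2+1=4 → 5/9 = 0.5556
  dog: TP=3, FN=0+1+2=3 → 3/6 = 0.5000
  bird: TP=5, FN=0+1+0=1 → 5/6 = 0.8333
  fish: TP=9, FN=0+1+1=2 → 9/11 = 0.8182
Highest is class 'bird' with recall = 0.833.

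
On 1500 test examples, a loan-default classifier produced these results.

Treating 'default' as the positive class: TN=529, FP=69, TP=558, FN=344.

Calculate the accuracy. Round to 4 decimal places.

0.7247

Accuracy = (TP+TN)/N = (558+529)/1500 = 0.7247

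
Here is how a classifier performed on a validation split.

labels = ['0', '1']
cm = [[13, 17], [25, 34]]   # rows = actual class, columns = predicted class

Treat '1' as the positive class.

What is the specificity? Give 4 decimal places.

0.4333

Specificity = TN/(TN+FP) = 13/(13+17) = 0.4333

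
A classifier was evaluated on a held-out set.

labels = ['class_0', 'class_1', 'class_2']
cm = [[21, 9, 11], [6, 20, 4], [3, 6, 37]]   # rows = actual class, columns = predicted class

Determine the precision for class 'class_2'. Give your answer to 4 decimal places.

0.7115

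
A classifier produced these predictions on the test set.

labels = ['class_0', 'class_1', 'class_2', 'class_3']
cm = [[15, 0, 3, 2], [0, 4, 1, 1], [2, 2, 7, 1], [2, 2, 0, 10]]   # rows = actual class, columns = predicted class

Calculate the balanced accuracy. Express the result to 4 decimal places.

0.6786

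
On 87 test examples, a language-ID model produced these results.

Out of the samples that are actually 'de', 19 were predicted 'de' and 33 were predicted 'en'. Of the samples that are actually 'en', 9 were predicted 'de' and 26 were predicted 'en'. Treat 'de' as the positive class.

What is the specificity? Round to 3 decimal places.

0.743

Specificity = TN/(TN+FP) = 26/(26+9) = 0.743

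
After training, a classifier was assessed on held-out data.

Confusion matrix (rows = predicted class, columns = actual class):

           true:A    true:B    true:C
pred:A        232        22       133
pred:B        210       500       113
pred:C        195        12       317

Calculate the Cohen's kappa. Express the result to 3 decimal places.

0.414

Observed agreement pₒ = trace/N = 1049/1734 = 0.6050
Expected agreement pₑ = Σ (rowᵢ·colᵢ)/N² = (637·387 + 534·823 + 563·524)/1734² = 0.3263
κ = (pₒ − pₑ)/(1 − pₑ) = (0.6050 − 0.3263)/(1 − 0.3263) = 0.414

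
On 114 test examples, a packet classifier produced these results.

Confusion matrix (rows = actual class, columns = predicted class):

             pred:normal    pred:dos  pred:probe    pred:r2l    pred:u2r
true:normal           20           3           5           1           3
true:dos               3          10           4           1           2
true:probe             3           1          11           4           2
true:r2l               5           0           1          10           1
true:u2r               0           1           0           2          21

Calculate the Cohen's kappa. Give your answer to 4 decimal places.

0.5334

Observed agreement pₒ = trace/N = 72/114 = 0.63158
Expected agreement pₑ = Σ (rowᵢ·colᵢ)/N² = (32·31 + 20·15 + 21·21 + 17·18 + 24·29)/114² = 0.21045
κ = (pₒ − pₑ)/(1 − pₑ) = (0.63158 − 0.21045)/(1 − 0.21045) = 0.5334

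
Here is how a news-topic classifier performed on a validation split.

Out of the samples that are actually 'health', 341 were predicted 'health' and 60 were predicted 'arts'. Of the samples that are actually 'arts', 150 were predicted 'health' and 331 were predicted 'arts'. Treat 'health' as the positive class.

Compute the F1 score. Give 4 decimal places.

0.7646

Precision = TP/(TP+FP) = 341/491 = 0.6945
Recall = TP/(TP+FN) = 341/401 = 0.8504
F1 = 2·TP/(2·TP+FP+FN) = 682/892 = 0.7646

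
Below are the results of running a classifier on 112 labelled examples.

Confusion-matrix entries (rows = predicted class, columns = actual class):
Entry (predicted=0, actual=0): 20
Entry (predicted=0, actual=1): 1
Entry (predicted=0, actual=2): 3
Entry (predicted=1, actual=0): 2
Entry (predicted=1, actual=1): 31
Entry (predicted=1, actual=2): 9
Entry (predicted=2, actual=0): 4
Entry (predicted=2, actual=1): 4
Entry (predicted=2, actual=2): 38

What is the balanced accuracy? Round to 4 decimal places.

0.7968

Balanced accuracy = mean of per-class recall.
  0: recall = 20/26 = 0.76923
  1: recall = 31/36 = 0.86111
  2: recall = 38/50 = 0.76000
Mean = (0.76923 + 0.86111 + 0.76000) / 3 = 0.7968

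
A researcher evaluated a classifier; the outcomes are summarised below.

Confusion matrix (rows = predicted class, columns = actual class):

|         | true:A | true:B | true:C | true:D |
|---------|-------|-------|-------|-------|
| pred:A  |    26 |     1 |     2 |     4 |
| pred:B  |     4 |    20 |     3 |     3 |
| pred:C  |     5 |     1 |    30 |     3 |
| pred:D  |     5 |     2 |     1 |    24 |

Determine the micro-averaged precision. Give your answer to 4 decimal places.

Micro-averaging pools counts across classes: ΣTP=100, ΣFP=34, ΣFN=34.
Micro-precision = TP/(TP+FP) on pooled counts = 0.7463 (equals overall accuracy in single-label multiclass).

0.7463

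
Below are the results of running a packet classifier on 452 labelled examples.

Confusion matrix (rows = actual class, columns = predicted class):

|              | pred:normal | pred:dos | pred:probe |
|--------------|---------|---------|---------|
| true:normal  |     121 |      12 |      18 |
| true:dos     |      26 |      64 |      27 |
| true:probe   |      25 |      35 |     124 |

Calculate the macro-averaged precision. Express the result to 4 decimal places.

Per-class precision (TP/(TP+FP)):
  normal: TP=121, FP=26+25=51 → 121/172 = 0.70349
  dos: TP=64, FP=12+35=47 → 64/111 = 0.57658
  probe: TP=124, FP=18+27=45 → 124/169 = 0.73373
Macro-precision = mean = (0.70349 + 0.57658 + 0.73373) / 3 = 0.6713

0.6713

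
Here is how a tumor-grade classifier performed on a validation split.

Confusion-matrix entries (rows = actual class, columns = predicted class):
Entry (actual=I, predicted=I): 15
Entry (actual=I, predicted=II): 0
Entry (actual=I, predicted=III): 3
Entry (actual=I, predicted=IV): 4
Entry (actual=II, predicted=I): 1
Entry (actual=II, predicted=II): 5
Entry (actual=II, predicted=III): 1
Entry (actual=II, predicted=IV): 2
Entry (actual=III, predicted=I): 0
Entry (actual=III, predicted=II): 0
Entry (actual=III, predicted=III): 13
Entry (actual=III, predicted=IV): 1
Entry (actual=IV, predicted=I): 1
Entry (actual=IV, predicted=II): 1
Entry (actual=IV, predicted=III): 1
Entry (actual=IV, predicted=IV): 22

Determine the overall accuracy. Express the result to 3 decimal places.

Accuracy = trace / total = (15+5+13+22=55) / 70 = 55/70 = 0.786

0.786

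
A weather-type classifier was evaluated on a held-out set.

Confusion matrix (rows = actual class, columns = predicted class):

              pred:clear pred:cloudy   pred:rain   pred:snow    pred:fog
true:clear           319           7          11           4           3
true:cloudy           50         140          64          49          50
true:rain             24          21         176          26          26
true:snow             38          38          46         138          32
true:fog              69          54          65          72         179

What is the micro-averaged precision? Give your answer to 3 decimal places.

0.560

Micro-averaging pools counts across classes: ΣTP=952, ΣFP=749, ΣFN=749.
Micro-precision = TP/(TP+FP) on pooled counts = 0.560 (equals overall accuracy in single-label multiclass).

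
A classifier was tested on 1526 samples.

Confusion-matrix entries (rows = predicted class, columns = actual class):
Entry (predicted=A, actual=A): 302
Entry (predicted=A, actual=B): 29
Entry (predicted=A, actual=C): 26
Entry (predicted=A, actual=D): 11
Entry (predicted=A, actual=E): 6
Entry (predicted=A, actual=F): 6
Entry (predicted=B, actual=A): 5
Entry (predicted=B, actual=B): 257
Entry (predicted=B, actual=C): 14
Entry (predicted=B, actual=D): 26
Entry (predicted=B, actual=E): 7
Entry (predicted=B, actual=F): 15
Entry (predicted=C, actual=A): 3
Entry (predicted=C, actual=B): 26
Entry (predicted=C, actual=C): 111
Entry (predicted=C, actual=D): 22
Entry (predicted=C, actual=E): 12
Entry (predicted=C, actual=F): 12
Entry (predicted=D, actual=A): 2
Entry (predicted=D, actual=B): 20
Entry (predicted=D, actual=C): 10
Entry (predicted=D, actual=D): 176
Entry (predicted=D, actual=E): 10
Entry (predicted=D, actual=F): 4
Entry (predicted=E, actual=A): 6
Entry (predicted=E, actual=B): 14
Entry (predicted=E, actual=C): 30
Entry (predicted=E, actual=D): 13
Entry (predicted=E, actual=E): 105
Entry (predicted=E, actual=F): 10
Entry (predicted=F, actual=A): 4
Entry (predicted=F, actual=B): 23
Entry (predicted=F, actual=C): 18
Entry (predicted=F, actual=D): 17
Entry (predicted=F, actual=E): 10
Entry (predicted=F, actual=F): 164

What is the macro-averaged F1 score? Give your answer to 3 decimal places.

0.710

Per-class F1 score (2·TP/(2·TP+FP+FN)):
  A: TP=302, FP=29+26+11+6+6=78, FN=5+3+2+6+4=20 → 604/702 = 0.8604
  B: TP=257, FP=5+14+26+7+15=67, FN=29+26+20+14+23=112 → 514/693 = 0.7417
  C: TP=111, FP=3+26+22+12+12=75, FN=26+14+10+30+18=98 → 222/395 = 0.5620
  D: TP=176, FP=2+20+10+10+4=46, FN=11+26+22+13+17=89 → 352/487 = 0.7228
  E: TP=105, FP=6+14+30+13+10=73, FN=6+7+12+10+10=45 → 210/328 = 0.6402
  F: TP=164, FP=4+23+18+17+10=72, FN=6+15+12+4+10=47 → 328/447 = 0.7338
Macro-F1 score = mean = (0.8604 + 0.7417 + 0.5620 + 0.7228 + 0.6402 + 0.7338) / 6 = 0.710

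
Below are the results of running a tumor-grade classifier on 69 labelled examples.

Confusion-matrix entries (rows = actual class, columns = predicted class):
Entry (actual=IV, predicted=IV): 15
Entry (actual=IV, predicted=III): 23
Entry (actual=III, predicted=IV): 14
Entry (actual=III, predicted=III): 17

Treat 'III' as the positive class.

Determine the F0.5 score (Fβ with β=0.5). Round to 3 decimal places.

0.445

Fβ = (1+β²)·TP / ((1+β²)·TP + β²·FN + FP), with β²=1/4
= 1.25·17 / (1.25·17 + 0.25·14 + 23) = 0.445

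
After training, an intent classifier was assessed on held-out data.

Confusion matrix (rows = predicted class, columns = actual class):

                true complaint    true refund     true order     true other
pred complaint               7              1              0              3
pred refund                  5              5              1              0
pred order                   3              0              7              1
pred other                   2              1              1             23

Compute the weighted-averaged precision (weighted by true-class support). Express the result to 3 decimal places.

0.712

Per-class precision (TP/(TP+FP)):
  complaint: TP=7, FP=1+0+3=4 → 7/11 = 0.6364
  refund: TP=5, FP=5+1+0=6 → 5/11 = 0.4545
  order: TP=7, FP=3+0+1=4 → 7/11 = 0.6364
  other: TP=23, FP=2+1+1=4 → 23/27 = 0.8519
Weighted-precision = Σ (supportᵢ/N)·precisionᵢ with N=60: (17/60)·0.6364 + (7/60)·0.4545 + (9/60)·0.6364 + (27/60)·0.8519 = 0.712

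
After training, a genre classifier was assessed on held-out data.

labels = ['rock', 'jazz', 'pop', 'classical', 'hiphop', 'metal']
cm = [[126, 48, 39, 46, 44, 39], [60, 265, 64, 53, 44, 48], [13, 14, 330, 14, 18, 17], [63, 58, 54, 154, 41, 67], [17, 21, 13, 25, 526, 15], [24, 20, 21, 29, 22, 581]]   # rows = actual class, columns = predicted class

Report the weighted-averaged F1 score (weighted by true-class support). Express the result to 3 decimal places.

0.641

Per-class F1 score (2·TP/(2·TP+FP+FN)):
  rock: TP=126, FP=60+13+63+17+24=177, FN=48+39+46+44+39=216 → 252/645 = 0.3907
  jazz: TP=265, FP=48+14+58+21+20=161, FN=60+64+53+44+48=269 → 530/960 = 0.5521
  pop: TP=330, FP=39+64+54+13+21=191, FN=13+14+14+18+17=76 → 660/927 = 0.7120
  classical: TP=154, FP=46+53+14+25+29=167, FN=63+58+54+41+67=283 → 308/758 = 0.4063
  hiphop: TP=526, FP=44+44+18+41+22=169, FN=17+21+13+25+15=91 → 1052/1312 = 0.8018
  metal: TP=581, FP=39+48+17+67+15=186, FN=24+20+21+29+22=116 → 1162/1464 = 0.7937
Weighted-F1 score = Σ (supportᵢ/N)·F1 scoreᵢ with N=3033: (342/3033)·0.3907 + (534/3033)·0.5521 + (406/3033)·0.7120 + (437/3033)·0.4063 + (617/3033)·0.8018 + (697/3033)·0.7937 = 0.641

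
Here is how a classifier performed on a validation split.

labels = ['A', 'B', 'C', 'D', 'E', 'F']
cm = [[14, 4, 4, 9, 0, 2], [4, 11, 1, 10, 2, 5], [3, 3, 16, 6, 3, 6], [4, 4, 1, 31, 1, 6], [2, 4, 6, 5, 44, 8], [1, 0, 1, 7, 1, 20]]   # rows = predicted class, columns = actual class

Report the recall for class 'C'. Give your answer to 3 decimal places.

0.552

recall = TP/(TP+FN).
C: TP=16, FN=4+1+1+6+1=13 → 16/29 = 0.5517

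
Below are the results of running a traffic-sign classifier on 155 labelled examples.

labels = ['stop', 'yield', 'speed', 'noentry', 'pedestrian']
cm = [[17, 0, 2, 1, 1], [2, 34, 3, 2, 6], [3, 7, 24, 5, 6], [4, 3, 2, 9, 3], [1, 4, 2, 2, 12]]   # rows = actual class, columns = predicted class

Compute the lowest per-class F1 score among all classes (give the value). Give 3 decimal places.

0.450

Per-class F1 score (2·TP/(2·TP+FP+FN)):
  stop: TP=17, FP=2+3+4+1=10, FN=0+2+1+1=4 → 34/48 = 0.7083
  yield: TP=34, FP=0+7+3+4=14, FN=2+3+2+6=13 → 68/95 = 0.7158
  speed: TP=24, FP=2+3+2+2=9, FN=3+7+5+6=21 → 48/78 = 0.6154
  noentry: TP=9, FP=1+2+5+2=10, FN=4+3+2+3=12 → 18/40 = 0.4500
  pedestrian: TP=12, FP=1+6+6+3=16, FN=1+4+2+2=9 → 24/49 = 0.4898
Lowest is class 'noentry' with F1 score = 0.450.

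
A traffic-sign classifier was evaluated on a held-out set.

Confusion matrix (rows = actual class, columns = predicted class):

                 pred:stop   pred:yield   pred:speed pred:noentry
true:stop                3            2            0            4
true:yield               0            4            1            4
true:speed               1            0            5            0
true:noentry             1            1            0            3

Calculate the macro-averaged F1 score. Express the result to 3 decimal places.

Per-class F1 score (2·TP/(2·TP+FP+FN)):
  stop: TP=3, FP=0+1+1=2, FN=2+0+4=6 → 6/14 = 0.4286
  yield: TP=4, FP=2+0+1=3, FN=0+1+4=5 → 8/16 = 0.5000
  speed: TP=5, FP=0+1+0=1, FN=1+0+0=1 → 10/12 = 0.8333
  noentry: TP=3, FP=4+4+0=8, FN=1+1+0=2 → 6/16 = 0.3750
Macro-F1 score = mean = (0.4286 + 0.5000 + 0.8333 + 0.3750) / 4 = 0.534

0.534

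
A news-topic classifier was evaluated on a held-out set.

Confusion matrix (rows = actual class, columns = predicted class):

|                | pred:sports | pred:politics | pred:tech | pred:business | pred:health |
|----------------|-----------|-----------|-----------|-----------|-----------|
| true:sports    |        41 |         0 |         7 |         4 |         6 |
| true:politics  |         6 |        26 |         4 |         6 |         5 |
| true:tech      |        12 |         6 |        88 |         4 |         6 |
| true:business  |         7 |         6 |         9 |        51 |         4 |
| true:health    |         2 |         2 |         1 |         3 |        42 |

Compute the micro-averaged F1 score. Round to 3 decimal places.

0.713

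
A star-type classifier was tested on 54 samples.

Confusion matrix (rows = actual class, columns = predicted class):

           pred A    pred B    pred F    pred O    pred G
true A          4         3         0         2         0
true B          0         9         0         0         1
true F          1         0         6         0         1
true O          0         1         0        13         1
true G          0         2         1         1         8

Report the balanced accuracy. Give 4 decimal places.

0.7256

Balanced accuracy = mean of per-class recall.
  A: recall = 4/9 = 0.44444
  B: recall = 9/10 = 0.90000
  F: recall = 6/8 = 0.75000
  O: recall = 13/15 = 0.86667
  G: recall = 8/12 = 0.66667
Mean = (0.44444 + 0.90000 + 0.75000 + 0.86667 + 0.66667) / 5 = 0.7256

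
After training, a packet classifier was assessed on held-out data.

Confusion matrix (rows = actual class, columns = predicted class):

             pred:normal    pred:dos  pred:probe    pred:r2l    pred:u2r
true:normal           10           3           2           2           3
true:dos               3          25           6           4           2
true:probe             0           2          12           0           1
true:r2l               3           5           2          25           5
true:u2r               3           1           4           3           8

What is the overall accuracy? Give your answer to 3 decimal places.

0.597

Accuracy = trace / total = (10+25+12+25+8=80) / 134 = 80/134 = 0.597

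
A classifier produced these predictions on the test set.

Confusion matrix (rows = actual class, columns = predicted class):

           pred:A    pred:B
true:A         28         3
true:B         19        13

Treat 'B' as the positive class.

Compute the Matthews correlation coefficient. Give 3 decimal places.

0.355

MCC = (TP·TN − FP·FN) / √((TP+FP)(TP+FN)(TN+FP)(TN+FN))
Numerator = 13·28 − 3·19 = 307
Denominator = √(16·32·31·47) = √745984 = 863.7037
MCC = 307 / 863.7037 = 0.355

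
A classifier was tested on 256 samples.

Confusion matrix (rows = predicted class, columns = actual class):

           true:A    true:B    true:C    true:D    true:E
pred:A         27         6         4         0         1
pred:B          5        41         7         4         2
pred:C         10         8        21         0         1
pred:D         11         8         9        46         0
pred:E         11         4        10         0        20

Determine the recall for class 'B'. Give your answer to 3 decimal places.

0.612

Treat 'B' as positive and all other classes as negative.
recall = TP/(TP+FN).
B: TP=41, FN=6+8+8+4=26 → 41/67 = 0.6119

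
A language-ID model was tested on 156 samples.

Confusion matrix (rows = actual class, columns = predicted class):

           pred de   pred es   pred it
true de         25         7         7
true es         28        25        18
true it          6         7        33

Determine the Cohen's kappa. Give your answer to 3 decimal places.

Observed agreement pₒ = trace/N = 83/156 = 0.5321
Expected agreement pₑ = Σ (rowᵢ·colᵢ)/N² = (39·59 + 71·39 + 46·58)/156² = 0.3180
κ = (pₒ − pₑ)/(1 − pₑ) = (0.5321 − 0.3180)/(1 − 0.3180) = 0.314

0.314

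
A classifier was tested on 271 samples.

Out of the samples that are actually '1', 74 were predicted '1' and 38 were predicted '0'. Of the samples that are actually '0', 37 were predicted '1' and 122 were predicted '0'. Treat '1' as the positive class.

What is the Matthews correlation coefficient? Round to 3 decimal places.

0.429

MCC = (TP·TN − FP·FN) / √((TP+FP)(TP+FN)(TN+FP)(TN+FN))
Numerator = 74·122 − 37·38 = 7622
Denominator = √(111·112·159·160) = √316270080 = 17783.9838
MCC = 7622 / 17783.9838 = 0.429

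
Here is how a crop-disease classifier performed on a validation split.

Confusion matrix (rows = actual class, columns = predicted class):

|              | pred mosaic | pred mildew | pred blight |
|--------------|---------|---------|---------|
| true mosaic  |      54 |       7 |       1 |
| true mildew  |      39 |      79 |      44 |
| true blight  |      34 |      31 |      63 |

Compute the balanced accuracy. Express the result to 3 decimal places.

0.617

Balanced accuracy = mean of per-class recall.
  mosaic: recall = 54/62 = 0.8710
  mildew: recall = 79/162 = 0.4877
  blight: recall = 63/128 = 0.4922
Mean = (0.8710 + 0.4877 + 0.4922) / 3 = 0.617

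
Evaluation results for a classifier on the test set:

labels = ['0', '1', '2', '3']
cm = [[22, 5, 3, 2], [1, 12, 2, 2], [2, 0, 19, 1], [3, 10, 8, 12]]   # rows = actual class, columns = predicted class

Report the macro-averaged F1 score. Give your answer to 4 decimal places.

Per-class F1 score (2·TP/(2·TP+FP+FN)):
  0: TP=22, FP=1+2+3=6, FN=5+3+2=10 → 44/60 = 0.73333
  1: TP=12, FP=5+0+10=15, FN=1+2+2=5 → 24/44 = 0.54545
  2: TP=19, FP=3+2+8=13, FN=2+0+1=3 → 38/54 = 0.70370
  3: TP=12, FP=2+2+1=5, FN=3+10+8=21 → 24/50 = 0.48000
Macro-F1 score = mean = (0.73333 + 0.54545 + 0.70370 + 0.48000) / 4 = 0.6156

0.6156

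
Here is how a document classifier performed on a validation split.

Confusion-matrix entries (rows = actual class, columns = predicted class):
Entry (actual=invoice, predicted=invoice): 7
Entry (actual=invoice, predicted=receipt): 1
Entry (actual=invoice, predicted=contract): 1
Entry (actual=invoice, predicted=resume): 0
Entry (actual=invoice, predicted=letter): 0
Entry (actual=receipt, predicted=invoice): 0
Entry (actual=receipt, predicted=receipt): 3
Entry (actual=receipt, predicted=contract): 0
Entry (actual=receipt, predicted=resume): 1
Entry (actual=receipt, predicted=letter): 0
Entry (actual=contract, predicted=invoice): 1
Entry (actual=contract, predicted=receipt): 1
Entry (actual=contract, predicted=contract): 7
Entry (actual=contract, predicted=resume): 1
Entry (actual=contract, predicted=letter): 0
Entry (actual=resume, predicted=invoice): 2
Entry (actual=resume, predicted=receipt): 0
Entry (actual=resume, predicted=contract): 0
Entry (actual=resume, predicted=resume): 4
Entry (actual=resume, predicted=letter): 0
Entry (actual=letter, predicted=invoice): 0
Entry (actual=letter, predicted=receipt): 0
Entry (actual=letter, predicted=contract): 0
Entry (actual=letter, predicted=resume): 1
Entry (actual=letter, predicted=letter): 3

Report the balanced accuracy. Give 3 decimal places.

0.729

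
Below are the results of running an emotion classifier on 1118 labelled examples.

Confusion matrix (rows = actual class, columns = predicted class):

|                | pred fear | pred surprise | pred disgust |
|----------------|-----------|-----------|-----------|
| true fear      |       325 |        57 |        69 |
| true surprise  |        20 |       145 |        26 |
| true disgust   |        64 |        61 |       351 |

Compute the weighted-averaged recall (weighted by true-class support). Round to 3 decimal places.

Per-class recall (TP/(TP+FN)):
  fear: TP=325, FN=57+69=126 → 325/451 = 0.7206
  surprise: TP=145, FN=20+26=46 → 145/191 = 0.7592
  disgust: TP=351, FN=64+61=125 → 351/476 = 0.7374
Weighted-recall = Σ (supportᵢ/N)·recallᵢ with N=1118: (451/1118)·0.7206 + (191/1118)·0.7592 + (476/1118)·0.7374 = 0.734

0.734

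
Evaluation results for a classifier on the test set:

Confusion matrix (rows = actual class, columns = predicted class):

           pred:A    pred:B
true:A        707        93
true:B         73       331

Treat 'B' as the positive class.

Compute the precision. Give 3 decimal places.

0.781

Precision = TP/(TP+FP) = 331/(331+93) = 331/424 = 0.781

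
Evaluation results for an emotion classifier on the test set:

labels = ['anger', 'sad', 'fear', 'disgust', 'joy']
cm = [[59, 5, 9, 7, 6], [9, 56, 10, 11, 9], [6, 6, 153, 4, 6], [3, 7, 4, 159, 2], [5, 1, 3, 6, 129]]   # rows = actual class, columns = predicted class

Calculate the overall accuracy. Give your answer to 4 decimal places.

Accuracy = trace / total = (59+56+153+159+129=556) / 675 = 556/675 = 0.8237

0.8237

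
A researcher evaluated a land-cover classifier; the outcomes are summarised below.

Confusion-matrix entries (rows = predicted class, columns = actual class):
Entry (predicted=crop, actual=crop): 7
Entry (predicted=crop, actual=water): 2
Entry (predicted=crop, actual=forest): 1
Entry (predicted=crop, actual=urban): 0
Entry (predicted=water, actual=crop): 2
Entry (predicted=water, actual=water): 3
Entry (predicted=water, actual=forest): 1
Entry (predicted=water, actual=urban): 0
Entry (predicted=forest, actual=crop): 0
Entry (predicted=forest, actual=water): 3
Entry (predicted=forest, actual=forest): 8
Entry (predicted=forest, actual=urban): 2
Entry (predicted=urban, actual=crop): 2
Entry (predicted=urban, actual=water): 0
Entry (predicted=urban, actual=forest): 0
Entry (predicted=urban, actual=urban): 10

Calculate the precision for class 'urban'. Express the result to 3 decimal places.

0.833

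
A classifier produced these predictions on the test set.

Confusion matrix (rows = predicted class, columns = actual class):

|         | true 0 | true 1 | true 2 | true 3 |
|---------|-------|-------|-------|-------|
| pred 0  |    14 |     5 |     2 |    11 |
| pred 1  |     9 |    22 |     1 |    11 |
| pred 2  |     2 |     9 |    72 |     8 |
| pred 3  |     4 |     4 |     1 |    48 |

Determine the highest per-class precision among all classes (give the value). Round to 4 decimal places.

0.8421

Per-class precision (TP/(TP+FP)):
  0: TP=14, FP=5+2+11=18 → 14/32 = 0.43750
  1: TP=22, FP=9+1+11=21 → 22/43 = 0.51163
  2: TP=72, FP=2+9+8=19 → 72/91 = 0.79121
  3: TP=48, FP=4+4+1=9 → 48/57 = 0.84211
Highest is class '3' with precision = 0.8421.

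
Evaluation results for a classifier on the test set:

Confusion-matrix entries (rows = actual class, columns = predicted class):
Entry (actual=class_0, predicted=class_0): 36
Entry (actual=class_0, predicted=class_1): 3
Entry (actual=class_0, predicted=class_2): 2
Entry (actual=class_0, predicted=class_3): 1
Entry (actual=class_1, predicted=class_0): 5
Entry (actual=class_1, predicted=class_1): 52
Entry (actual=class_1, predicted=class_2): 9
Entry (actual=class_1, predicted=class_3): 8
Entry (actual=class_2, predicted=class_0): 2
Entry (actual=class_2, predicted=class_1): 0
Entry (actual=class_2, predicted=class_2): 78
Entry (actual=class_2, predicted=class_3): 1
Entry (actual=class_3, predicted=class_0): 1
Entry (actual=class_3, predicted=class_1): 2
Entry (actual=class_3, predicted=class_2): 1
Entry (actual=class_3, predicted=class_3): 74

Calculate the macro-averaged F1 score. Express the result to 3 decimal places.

Per-class F1 score (2·TP/(2·TP+FP+FN)):
  class_0: TP=36, FP=5+2+1=8, FN=3+2+1=6 → 72/86 = 0.8372
  class_1: TP=52, FP=3+0+2=5, FN=5+9+8=22 → 104/131 = 0.7939
  class_2: TP=78, FP=2+9+1=12, FN=2+0+1=3 → 156/171 = 0.9123
  class_3: TP=74, FP=1+8+1=10, FN=1+2+1=4 → 148/162 = 0.9136
Macro-F1 score = mean = (0.8372 + 0.7939 + 0.9123 + 0.9136) / 4 = 0.864

0.864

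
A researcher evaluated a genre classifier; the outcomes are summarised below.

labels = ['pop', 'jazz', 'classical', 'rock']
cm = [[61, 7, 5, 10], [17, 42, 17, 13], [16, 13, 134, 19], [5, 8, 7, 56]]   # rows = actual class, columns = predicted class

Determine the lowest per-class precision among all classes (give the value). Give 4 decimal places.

0.5714

Per-class precision (TP/(TP+FP)):
  pop: TP=61, FP=17+16+5=38 → 61/99 = 0.61616
  jazz: TP=42, FP=7+13+8=28 → 42/70 = 0.60000
  classical: TP=134, FP=5+17+7=29 → 134/163 = 0.82209
  rock: TP=56, FP=10+13+19=42 → 56/98 = 0.57143
Lowest is class 'rock' with precision = 0.5714.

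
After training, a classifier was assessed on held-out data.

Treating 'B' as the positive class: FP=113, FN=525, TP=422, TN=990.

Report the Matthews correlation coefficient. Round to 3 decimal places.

MCC = (TP·TN − FP·FN) / √((TP+FP)(TP+FN)(TN+FP)(TN+FN))
Numerator = 422·990 − 113·525 = 358455
Denominator = √(535·947·1103·1515) = √846626594025 = 920123.1407
MCC = 358455 / 920123.1407 = 0.390

0.390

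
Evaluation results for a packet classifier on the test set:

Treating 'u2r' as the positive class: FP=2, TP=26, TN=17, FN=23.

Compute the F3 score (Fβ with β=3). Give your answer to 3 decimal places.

0.554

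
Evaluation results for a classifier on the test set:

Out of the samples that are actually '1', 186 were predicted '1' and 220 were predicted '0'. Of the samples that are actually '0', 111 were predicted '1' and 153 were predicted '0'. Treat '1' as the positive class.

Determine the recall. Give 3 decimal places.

0.458

Recall = TP/(TP+FN) = 186/(186+220) = 186/406 = 0.458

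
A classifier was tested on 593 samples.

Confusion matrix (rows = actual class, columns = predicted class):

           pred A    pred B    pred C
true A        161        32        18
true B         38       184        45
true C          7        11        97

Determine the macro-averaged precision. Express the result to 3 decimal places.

Per-class precision (TP/(TP+FP)):
  A: TP=161, FP=38+7=45 → 161/206 = 0.7816
  B: TP=184, FP=32+11=43 → 184/227 = 0.8106
  C: TP=97, FP=18+45=63 → 97/160 = 0.6063
Macro-precision = mean = (0.7816 + 0.8106 + 0.6063) / 3 = 0.733

0.733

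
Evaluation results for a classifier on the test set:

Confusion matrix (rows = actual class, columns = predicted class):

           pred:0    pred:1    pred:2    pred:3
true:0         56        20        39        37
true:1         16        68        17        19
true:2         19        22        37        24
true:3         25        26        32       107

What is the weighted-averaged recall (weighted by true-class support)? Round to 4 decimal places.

0.4752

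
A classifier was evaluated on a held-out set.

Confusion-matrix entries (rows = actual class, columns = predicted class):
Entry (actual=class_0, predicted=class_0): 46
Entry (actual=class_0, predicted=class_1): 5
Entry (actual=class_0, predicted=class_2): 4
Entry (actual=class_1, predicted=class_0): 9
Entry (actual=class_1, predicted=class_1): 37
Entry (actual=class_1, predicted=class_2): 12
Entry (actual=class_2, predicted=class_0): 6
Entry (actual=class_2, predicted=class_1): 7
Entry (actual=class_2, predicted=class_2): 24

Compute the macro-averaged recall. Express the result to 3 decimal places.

Per-class recall (TP/(TP+FN)):
  class_0: TP=46, FN=5+4=9 → 46/55 = 0.8364
  class_1: TP=37, FN=9+12=21 → 37/58 = 0.6379
  class_2: TP=24, FN=6+7=13 → 24/37 = 0.6486
Macro-recall = mean = (0.8364 + 0.6379 + 0.6486) / 3 = 0.708

0.708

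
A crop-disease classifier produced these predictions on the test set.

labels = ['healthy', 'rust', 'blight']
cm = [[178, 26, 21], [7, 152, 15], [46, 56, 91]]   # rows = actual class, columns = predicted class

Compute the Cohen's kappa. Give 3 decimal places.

0.566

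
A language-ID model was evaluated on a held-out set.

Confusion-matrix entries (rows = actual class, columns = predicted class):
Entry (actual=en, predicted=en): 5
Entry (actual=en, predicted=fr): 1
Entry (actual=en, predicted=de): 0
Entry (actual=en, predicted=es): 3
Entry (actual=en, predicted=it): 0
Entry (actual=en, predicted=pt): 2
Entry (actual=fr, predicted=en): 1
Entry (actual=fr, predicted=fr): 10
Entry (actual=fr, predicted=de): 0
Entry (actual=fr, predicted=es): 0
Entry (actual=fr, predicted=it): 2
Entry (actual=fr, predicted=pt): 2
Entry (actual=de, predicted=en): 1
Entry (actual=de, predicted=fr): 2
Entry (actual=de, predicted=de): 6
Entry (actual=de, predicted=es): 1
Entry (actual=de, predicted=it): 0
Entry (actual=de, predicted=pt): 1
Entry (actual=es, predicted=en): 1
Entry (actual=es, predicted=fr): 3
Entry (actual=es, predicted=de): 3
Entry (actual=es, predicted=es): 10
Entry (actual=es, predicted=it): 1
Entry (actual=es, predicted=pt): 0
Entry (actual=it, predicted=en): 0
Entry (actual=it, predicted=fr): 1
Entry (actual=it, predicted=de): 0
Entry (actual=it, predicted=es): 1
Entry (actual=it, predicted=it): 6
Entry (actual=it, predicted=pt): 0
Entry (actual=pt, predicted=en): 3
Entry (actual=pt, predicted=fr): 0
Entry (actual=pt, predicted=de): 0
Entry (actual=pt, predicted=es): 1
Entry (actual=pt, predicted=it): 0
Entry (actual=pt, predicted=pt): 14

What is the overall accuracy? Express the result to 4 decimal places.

0.6296

Accuracy = trace / total = (5+10+6+10+6+14=51) / 81 = 51/81 = 0.6296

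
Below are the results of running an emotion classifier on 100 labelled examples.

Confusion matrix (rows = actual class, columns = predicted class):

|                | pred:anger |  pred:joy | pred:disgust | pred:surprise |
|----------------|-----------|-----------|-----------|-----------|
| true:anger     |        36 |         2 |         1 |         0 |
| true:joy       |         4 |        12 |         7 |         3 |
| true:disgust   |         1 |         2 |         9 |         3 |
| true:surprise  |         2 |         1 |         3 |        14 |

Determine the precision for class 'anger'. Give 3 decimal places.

Take TP from the diagonal, FP from the rest of the 'anger' prediction marginal, FN from the rest of the 'anger' actual marginal.
precision = TP/(TP+FP).
anger: TP=36, FP=4+1+2=7 → 36/43 = 0.8372

0.837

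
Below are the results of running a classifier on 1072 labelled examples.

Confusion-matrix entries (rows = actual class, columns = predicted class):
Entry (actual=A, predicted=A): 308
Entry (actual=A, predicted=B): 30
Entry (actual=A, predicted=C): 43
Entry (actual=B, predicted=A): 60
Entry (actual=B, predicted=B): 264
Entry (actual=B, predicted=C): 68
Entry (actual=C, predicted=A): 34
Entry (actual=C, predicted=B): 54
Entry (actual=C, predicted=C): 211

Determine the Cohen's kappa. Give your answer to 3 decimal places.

0.594

Observed agreement pₒ = trace/N = 783/1072 = 0.7304
Expected agreement pₑ = Σ (rowᵢ·colᵢ)/N² = (381·402 + 392·348 + 299·322)/1072² = 0.3358
κ = (pₒ − pₑ)/(1 − pₑ) = (0.7304 − 0.3358)/(1 − 0.3358) = 0.594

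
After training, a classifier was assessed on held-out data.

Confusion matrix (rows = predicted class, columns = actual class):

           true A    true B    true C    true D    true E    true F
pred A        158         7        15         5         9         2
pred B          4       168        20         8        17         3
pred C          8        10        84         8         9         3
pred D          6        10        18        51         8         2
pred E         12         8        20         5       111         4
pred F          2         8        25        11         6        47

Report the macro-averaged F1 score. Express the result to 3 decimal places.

Per-class F1 score (2·TP/(2·TP+FP+FN)):
  A: TP=158, FP=7+15+5+9+2=38, FN=4+8+6+12+2=32 → 316/386 = 0.8187
  B: TP=168, FP=4+20+8+17+3=52, FN=7+10+10+8+8=43 → 336/431 = 0.7796
  C: TP=84, FP=8+10+8+9+3=38, FN=15+20+18+20+25=98 → 168/304 = 0.5526
  D: TP=51, FP=6+10+18+8+2=44, FN=5+8+8+5+11=37 → 102/183 = 0.5574
  E: TP=111, FP=12+8+20+5+4=49, FN=9+17+9+8+6=49 → 222/320 = 0.6938
  F: TP=47, FP=2+8+25+11+6=52, FN=2+3+3+2+4=14 → 94/160 = 0.5875
Macro-F1 score = mean = (0.8187 + 0.7796 + 0.5526 + 0.5574 + 0.6938 + 0.5875) / 6 = 0.665

0.665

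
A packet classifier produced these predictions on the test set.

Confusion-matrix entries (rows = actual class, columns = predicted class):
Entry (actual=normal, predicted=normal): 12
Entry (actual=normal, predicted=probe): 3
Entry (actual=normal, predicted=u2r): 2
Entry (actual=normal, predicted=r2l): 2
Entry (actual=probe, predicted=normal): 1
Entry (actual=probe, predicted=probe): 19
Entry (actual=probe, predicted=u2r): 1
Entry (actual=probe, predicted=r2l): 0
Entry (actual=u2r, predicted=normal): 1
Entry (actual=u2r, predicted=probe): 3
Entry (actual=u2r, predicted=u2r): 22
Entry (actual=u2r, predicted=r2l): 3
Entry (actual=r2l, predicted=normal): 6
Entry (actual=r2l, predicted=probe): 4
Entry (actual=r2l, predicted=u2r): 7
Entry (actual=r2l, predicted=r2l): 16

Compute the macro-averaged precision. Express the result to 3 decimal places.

0.676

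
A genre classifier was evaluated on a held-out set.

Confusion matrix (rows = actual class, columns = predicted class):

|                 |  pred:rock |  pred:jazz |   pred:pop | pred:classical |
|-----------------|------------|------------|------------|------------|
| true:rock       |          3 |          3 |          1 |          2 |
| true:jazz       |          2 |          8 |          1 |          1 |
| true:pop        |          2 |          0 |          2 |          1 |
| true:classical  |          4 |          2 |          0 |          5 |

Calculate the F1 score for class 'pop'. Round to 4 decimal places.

0.4444

One-vs-rest for 'pop': TP = diagonal; FP = other classes predicted 'pop'; FN = 'pop' predicted as other.
F1 score = 2·TP/(2·TP+FP+FN).
pop: TP=2, FP=1+1+0=2, FN=2+0+1=3 → 4/9 = 0.44444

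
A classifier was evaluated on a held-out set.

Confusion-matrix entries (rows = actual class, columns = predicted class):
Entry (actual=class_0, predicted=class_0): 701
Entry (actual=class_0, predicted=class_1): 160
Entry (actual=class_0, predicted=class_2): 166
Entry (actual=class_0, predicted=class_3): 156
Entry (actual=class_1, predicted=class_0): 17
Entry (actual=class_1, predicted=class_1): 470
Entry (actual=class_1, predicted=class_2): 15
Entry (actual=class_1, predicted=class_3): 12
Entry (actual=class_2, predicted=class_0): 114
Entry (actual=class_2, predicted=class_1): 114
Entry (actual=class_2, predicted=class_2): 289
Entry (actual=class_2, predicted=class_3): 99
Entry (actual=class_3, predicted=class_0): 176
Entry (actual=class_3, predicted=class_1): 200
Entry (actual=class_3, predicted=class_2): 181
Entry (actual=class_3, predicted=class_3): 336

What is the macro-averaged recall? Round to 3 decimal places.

0.588

Per-class recall (TP/(TP+FN)):
  class_0: TP=701, FN=160+166+156=482 → 701/1183 = 0.5926
  class_1: TP=470, FN=17+15+12=44 → 470/514 = 0.9144
  class_2: TP=289, FN=114+114+99=327 → 289/616 = 0.4692
  class_3: TP=336, FN=176+200+181=557 → 336/893 = 0.3763
Macro-recall = mean = (0.5926 + 0.9144 + 0.4692 + 0.3763) / 4 = 0.588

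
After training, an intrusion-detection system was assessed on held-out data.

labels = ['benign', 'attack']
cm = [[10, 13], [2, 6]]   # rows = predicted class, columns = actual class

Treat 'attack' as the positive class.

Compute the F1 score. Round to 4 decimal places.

Precision = TP/(TP+FP) = 6/8 = 0.7500
Recall = TP/(TP+FN) = 6/19 = 0.3158
F1 = 2·TP/(2·TP+FP+FN) = 12/27 = 0.4444

0.4444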